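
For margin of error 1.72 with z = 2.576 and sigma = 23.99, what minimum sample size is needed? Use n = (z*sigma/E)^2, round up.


z*sigma/E = 2.576 * 23.99 / 1.72 ≈ 35.929209
(z*sigma/E)^2 ≈ 1290.908081
round up: n = 1291

1291


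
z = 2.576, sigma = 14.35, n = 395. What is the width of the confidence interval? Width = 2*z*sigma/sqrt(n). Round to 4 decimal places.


width = 2*z*sigma/sqrt(n)
2*z*sigma = 2 * 2.576 * 14.35 = 73.9312
sqrt(395) ≈ 19.874607
width = 73.9312 / 19.874607 ≈ 3.719882

3.7199


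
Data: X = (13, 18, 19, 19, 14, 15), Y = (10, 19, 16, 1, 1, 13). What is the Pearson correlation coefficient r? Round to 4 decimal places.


r = sum((xi-xbar)(yi-ybar)) / sqrt(sum((xi-xbar)^2) * sum((yi-ybar)^2))
n = 6, xbar = 98/6 = 49/3 ≈ 16.333333, ybar = 60/6 = 10
Sxy = sum((xi-xbar)(yi-ybar)) = 24
Sxx = sum((xi-xbar)^2) = 106/3 ≈ 35.333333
Syy = sum((yi-ybar)^2) = 288
sqrt(Sxx*Syy) ≈ 100.876162
r = Sxy / sqrt(Sxx*Syy) = 24 / 100.876162 ≈ 0.237915

0.2379


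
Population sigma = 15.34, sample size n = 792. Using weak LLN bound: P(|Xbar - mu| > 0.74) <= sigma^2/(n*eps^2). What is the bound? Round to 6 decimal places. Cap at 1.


bound = min(1, sigma^2/(n*eps^2))
sigma^2 = 15.34^2 = 235.3156
n*eps^2 = 792 * 0.74^2 = 792 * 0.5476 = 433.6992
sigma^2/(n*eps^2) = 235.3156 / 433.6992 ≈ 0.54257790

0.542578


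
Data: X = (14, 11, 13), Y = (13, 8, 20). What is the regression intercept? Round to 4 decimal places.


a = ybar - b*xbar, where b = sum((xi-xbar)(yi-ybar)) / sum((xi-xbar)^2)
n = 3, xbar = 38/3 ≈ 12.666667, ybar = 41/3 ≈ 13.666667
Sxy = sum((xi-xbar)(yi-ybar)) = 32/3 ≈ 10.666667
Sxx = sum((xi-xbar)^2) = 14/3 ≈ 4.666667
b = Sxy / Sxx = 16/7 ≈ 2.285714
a = 13.666667 - 2.285714 * 12.666667 = -107/7 ≈ -15.285714

-15.2857


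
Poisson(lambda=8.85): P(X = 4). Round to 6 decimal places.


P = e^(-lam) * lam^k / k!
e^(-8.85) ≈ 0.0001433817
lam^k = 8.85^4 ≈ 6134.414006
k! = 4! = 24
P = 0.0001433817 * 6134.414006 / 24 ≈ 0.036648

0.036648


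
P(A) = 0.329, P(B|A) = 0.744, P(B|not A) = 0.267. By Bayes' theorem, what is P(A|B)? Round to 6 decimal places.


P(A|B) = P(B|A)*P(A) / P(B), P(B) = P(B|A)*P(A) + P(B|not A)*P(not A)
P(B|A)*P(A) = 0.744 * 0.329 = 0.244776
P(B|not A)*P(not A) = 0.267 * 0.671 = 0.179157
P(B) = 0.244776 + 0.179157 = 0.423933
P(A|B) = 0.244776 / 0.423933 ≈ 0.57739313

0.577393


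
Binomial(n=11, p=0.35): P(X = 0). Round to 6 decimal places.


P = C(n,k) * p^k * (1-p)^(n-k)
C(11,0) = 1
p^k = 0.35^0 = 1
(1-p)^(n-k) = 0.65^11 ≈ 0.008750783
P = 1 * 1 * 0.008750783 ≈ 0.008751

0.008751


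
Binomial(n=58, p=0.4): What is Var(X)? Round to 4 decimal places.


Var = n*p*(1-p) = 58 * 0.4 * 0.6 = 13.92

13.9200


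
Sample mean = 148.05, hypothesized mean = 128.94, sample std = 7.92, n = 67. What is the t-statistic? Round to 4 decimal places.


t = (xbar - mu0) / (s/sqrt(n))
xbar - mu0 = 148.05 - 128.94 = 19.11
sqrt(67) ≈ 8.18535277
s/sqrt(n) = 7.92 / 8.18535277 ≈ 0.96758200
t = 19.11 / 0.96758200 ≈ 19.750264

19.7503


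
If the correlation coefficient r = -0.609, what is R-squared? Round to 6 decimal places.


R^2 = r^2 = (-0.609)^2 = 0.370881

0.370881


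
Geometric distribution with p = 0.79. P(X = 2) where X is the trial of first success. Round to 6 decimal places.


P = (1-p)^(k-1) * p
(1-p)^(k-1) = 0.21^1 = 0.21
P = 0.21 * 0.79 = 0.1659

0.165900


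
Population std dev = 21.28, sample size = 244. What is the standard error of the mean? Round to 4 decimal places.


SE = sigma / sqrt(n)
sqrt(244) ≈ 15.620499
SE = 21.28 / 15.620499 ≈ 1.362312

1.3623


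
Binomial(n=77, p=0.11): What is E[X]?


E[X] = n*p = 77 * 0.11 = 8.47

8.47


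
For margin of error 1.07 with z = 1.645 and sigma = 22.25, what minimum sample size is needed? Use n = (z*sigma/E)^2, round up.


z*sigma/E = 1.645 * 22.25 / 1.07 = 29281/856 ≈ 34.206776
(z*sigma/E)^2 ≈ 1170.103504
round up: n = 1171

1171


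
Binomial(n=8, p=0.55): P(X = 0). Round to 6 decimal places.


P = C(n,k) * p^k * (1-p)^(n-k)
C(8,0) = 1
p^k = 0.55^0 = 1
(1-p)^(n-k) = 0.45^8 ≈ 0.001681513
P = 1 * 1 * 0.001681513 ≈ 0.001682

0.001682


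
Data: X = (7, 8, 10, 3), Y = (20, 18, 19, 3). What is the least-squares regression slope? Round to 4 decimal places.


b = sum((xi-xbar)(yi-ybar)) / sum((xi-xbar)^2)
n = 4, xbar = 28/4 = 7, ybar = 60/4 = 15
Sxy = sum((xi-xbar)(yi-ybar)) = 63
Sxx = sum((xi-xbar)^2) = 26
b = Sxy / Sxx = 63/26 ≈ 2.423077

2.4231


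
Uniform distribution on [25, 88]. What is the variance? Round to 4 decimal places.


Var = (b-a)^2 / 12
(b-a)^2 = (88 - 25)^2 = 3969
Var = 3969/12 = 330.75

330.7500


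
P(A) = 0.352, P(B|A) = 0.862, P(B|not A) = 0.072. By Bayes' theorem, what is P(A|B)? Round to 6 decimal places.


P(A|B) = P(B|A)*P(A) / P(B), P(B) = P(B|A)*P(A) + P(B|not A)*P(not A)
P(B|A)*P(A) = 0.862 * 0.352 = 0.303424
P(B|not A)*P(not A) = 0.072 * 0.648 = 0.046656
P(B) = 0.303424 + 0.046656 = 0.35008
P(A|B) = 0.303424 / 0.35008 = 4741/5470 ≈ 0.86672761

0.866728


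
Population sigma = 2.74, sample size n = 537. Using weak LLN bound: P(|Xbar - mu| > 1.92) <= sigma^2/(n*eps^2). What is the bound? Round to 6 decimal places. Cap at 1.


bound = min(1, sigma^2/(n*eps^2))
sigma^2 = 2.74^2 = 7.5076
n*eps^2 = 537 * 1.92^2 = 537 * 3.6864 = 1979.5968
sigma^2/(n*eps^2) = 7.5076 / 1979.5968 ≈ 0.00379249

0.003792


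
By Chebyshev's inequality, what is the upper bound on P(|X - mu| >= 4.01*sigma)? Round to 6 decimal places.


P <= 1/k^2
k^2 = 4.01^2 = 16.0801
1/k^2 = 1 / 16.0801 ≈ 0.06218867

0.062189


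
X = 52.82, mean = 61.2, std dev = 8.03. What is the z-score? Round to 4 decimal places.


z = (X - mu) / sigma
X - mu = 52.82 - 61.2 = -8.38
z = -8.38 / 8.03 = -838/803 ≈ -1.043587

-1.0436


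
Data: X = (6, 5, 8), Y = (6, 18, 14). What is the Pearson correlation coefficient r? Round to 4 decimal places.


r = sum((xi-xbar)(yi-ybar)) / sqrt(sum((xi-xbar)^2) * sum((yi-ybar)^2))
n = 3, xbar = 19/3 ≈ 6.333333, ybar = 38/3 ≈ 12.666667
Sxy = sum((xi-xbar)(yi-ybar)) = -8/3 ≈ -2.666667
Sxx = sum((xi-xbar)^2) = 14/3 ≈ 4.666667
Syy = sum((yi-ybar)^2) = 224/3 ≈ 74.666667
sqrt(Sxx*Syy) = 56/3 ≈ 18.666667
r = Sxy / sqrt(Sxx*Syy) = -2.666667 / 18.666667 = -1/7 ≈ -0.142857

-0.1429


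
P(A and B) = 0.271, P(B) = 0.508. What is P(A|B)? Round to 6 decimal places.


P(A|B) = P(A and B) / P(B) = 0.271 / 0.508 = 271/508 ≈ 0.53346457

0.533465


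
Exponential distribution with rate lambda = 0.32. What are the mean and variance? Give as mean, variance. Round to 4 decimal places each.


mean = 1/lam, var = 1/lam^2
mean = 1 / 0.32 = 3.125
lam^2 = 0.32^2 = 0.1024
var = 1 / 0.1024 = 9.765625

3.1250, 9.7656


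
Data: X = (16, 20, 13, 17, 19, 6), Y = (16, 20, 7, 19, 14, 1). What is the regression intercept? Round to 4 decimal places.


a = ybar - b*xbar, where b = sum((xi-xbar)(yi-ybar)) / sum((xi-xbar)^2)
n = 6, xbar = 91/6 ≈ 15.166667, ybar = 77/6 ≈ 12.833333
Sxy = sum((xi-xbar)(yi-ybar)) = 1045/6 ≈ 174.166667
Sxx = sum((xi-xbar)^2) = 785/6 ≈ 130.833333
b = Sxy / Sxx = 209/157 ≈ 1.331210
a = 12.833333 - 1.331210 * 15.166667 = -1155/157 ≈ -7.356688

-7.3567


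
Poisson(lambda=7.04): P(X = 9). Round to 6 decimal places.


P = e^(-lam) * lam^k / k!
e^(-7.04) ≈ 0.0008761266
lam^k = 7.04^9 ≈ 42477009.370187
k! = 9! = 362880
P = 0.0008761266 * 42477009.370187 / 362880 ≈ 0.102555

0.102555


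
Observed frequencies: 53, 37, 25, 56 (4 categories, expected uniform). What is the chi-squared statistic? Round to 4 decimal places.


chi2 = sum((O-E)^2/E), E = total/4
total = 171, E = 171/4 = 42.75
(53 - 42.75)^2 / 42.75 = 105.0625 / 42.75 = 1681/684 ≈ 2.457602
(37 - 42.75)^2 / 42.75 = 33.0625 / 42.75 = 529/684 ≈ 0.773392
(25 - 42.75)^2 / 42.75 = 315.0625 / 42.75 = 5041/684 ≈ 7.369883
(56 - 42.75)^2 / 42.75 = 175.5625 / 42.75 = 2809/684 ≈ 4.106725
chi2 = 2515/171 ≈ 14.707602

14.7076


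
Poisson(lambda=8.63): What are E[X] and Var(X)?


E[X] = Var(X) = lambda = 8.63

8.63, 8.63


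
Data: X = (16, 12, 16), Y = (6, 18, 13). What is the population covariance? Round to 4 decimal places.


Cov = (1/n)*sum((xi-xbar)(yi-ybar))
n = 3, xbar = 44/3 ≈ 14.666667, ybar = 37/3 ≈ 12.333333
sum((xi-xbar)(yi-ybar)) = -68/3 ≈ -22.666667
Cov = -22.666667 / 3 = -68/9 ≈ -7.555556

-7.5556


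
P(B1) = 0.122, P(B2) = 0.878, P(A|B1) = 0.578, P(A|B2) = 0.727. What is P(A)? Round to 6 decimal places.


P(A) = P(A|B1)*P(B1) + P(A|B2)*P(B2)
P(A|B1)*P(B1) = 0.578 * 0.122 = 0.070516
P(A|B2)*P(B2) = 0.727 * 0.878 = 0.638306
P(A) = 0.070516 + 0.638306 = 0.708822

0.708822


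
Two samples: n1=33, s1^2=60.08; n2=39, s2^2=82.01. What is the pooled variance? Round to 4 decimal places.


sp^2 = ((n1-1)*s1^2 + (n2-1)*s2^2)/(n1+n2-2)
(n1-1)*s1^2 = 32 * 60.08 = 1922.56
(n2-1)*s2^2 = 38 * 82.01 = 3116.38
numerator = 1922.56 + 3116.38 = 5038.94
n1+n2-2 = 70
sp^2 = 5038.94 / 70 = 251947/3500 ≈ 71.984857

71.9849


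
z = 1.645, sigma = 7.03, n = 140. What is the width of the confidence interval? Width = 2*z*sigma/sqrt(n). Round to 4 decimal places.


width = 2*z*sigma/sqrt(n)
2*z*sigma = 2 * 1.645 * 7.03 = 23.1287
sqrt(140) ≈ 11.832160
width = 23.1287 / 11.832160 ≈ 1.954732

1.9547


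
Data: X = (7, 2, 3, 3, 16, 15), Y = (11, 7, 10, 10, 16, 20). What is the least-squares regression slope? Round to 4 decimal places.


b = sum((xi-xbar)(yi-ybar)) / sum((xi-xbar)^2)
n = 6, xbar = 46/6 = 23/3 ≈ 7.666667, ybar = 74/6 = 37/3 ≈ 12.333333
Sxy = sum((xi-xbar)(yi-ybar)) = 419/3 ≈ 139.666667
Sxx = sum((xi-xbar)^2) = 598/3 ≈ 199.333333
b = Sxy / Sxx = 419/598 ≈ 0.700669

0.7007


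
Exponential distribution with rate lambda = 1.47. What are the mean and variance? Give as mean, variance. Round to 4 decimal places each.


mean = 1/lam, var = 1/lam^2
mean = 1 / 1.47 = 100/147 ≈ 0.680272
lam^2 = 1.47^2 = 2.1609
var = 1 / 2.1609 ≈ 0.462770

0.6803, 0.4628


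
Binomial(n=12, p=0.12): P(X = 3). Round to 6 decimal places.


P = C(n,k) * p^k * (1-p)^(n-k)
C(12,3) = 220
p^k = 0.12^3 = 0.001728
(1-p)^(n-k) = 0.88^9 ≈ 0.3164784
P = 220 * 0.001728 * 0.3164784 ≈ 0.120312

0.120312


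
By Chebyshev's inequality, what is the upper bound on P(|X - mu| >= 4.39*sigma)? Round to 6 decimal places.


P <= 1/k^2
k^2 = 4.39^2 = 19.2721
1/k^2 = 1 / 19.2721 ≈ 0.05188848

0.051888


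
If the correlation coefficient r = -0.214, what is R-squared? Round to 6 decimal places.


R^2 = r^2 = (-0.214)^2 = 0.045796

0.045796


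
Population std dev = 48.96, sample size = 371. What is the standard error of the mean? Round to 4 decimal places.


SE = sigma / sqrt(n)
sqrt(371) ≈ 19.261360
SE = 48.96 / 19.261360 ≈ 2.541877

2.5419


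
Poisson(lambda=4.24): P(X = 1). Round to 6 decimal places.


P = e^(-lam) * lam^k / k!
e^(-4.24) ≈ 0.01440759
lam^k = 4.24^1 = 4.24
k! = 1! = 1
P = 0.01440759 * 4.24 / 1 ≈ 0.061088

0.061088


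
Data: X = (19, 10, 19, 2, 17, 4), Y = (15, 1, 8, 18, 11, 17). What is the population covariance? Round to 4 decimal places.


Cov = (1/n)*sum((xi-xbar)(yi-ybar))
n = 6, xbar = 71/6 ≈ 11.833333, ybar = 70/6 = 35/3 ≈ 11.666667
sum((xi-xbar)(yi-ybar)) = -271/3 ≈ -90.333333
Cov = -90.333333 / 6 = -271/18 ≈ -15.055556

-15.0556


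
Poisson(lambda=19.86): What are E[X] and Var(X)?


E[X] = Var(X) = lambda = 19.86

19.86, 19.86


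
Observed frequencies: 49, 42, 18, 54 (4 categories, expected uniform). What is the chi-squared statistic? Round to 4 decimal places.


chi2 = sum((O-E)^2/E), E = total/4
total = 163, E = 163/4 = 40.75
(49 - 40.75)^2 / 40.75 = 68.0625 / 40.75 = 1089/652 ≈ 1.670245
(42 - 40.75)^2 / 40.75 = 1.5625 / 40.75 = 25/652 ≈ 0.038344
(18 - 40.75)^2 / 40.75 = 517.5625 / 40.75 = 8281/652 ≈ 12.700920
(54 - 40.75)^2 / 40.75 = 175.5625 / 40.75 = 2809/652 ≈ 4.308282
chi2 = 3051/163 ≈ 18.717791

18.7178


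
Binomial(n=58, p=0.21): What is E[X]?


E[X] = n*p = 58 * 0.21 = 12.18

12.18


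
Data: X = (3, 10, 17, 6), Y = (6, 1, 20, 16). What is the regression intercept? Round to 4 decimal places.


a = ybar - b*xbar, where b = sum((xi-xbar)(yi-ybar)) / sum((xi-xbar)^2)
n = 4, xbar = 36/4 = 9, ybar = 43/4 = 10.75
Sxy = sum((xi-xbar)(yi-ybar)) = 77
Sxx = sum((xi-xbar)^2) = 110
b = Sxy / Sxx = 0.7
a = 10.75 - 0.7 * 9 = 4.45

4.4500


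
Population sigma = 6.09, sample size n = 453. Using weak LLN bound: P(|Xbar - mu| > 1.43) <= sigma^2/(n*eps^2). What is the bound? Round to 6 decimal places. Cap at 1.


bound = min(1, sigma^2/(n*eps^2))
sigma^2 = 6.09^2 = 37.0881
n*eps^2 = 453 * 1.43^2 = 453 * 2.0449 = 926.3397
sigma^2/(n*eps^2) = 37.0881 / 926.3397 ≈ 0.04003726

0.040037


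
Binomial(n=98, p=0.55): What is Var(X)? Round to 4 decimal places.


Var = n*p*(1-p) = 98 * 0.55 * 0.45 = 24.255

24.2550


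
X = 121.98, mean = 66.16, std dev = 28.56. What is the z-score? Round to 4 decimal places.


z = (X - mu) / sigma
X - mu = 121.98 - 66.16 = 55.82
z = 55.82 / 28.56 = 2791/1428 ≈ 1.954482

1.9545


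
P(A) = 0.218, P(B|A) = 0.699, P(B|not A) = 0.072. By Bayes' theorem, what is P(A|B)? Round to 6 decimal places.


P(A|B) = P(B|A)*P(A) / P(B), P(B) = P(B|A)*P(A) + P(B|not A)*P(not A)
P(B|A)*P(A) = 0.699 * 0.218 = 0.152382
P(B|not A)*P(not A) = 0.072 * 0.782 = 0.056304
P(B) = 0.152382 + 0.056304 = 0.208686
P(A|B) = 0.152382 / 0.208686 ≈ 0.73019752

0.730198


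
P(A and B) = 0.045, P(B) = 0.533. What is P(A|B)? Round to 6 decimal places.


P(A|B) = P(A and B) / P(B) = 0.045 / 0.533 = 45/533 ≈ 0.08442777

0.084428


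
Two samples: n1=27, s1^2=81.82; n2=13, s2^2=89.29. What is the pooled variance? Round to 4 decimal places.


sp^2 = ((n1-1)*s1^2 + (n2-1)*s2^2)/(n1+n2-2)
(n1-1)*s1^2 = 26 * 81.82 = 2127.32
(n2-1)*s2^2 = 12 * 89.29 = 1071.48
numerator = 2127.32 + 1071.48 = 3198.8
n1+n2-2 = 38
sp^2 = 3198.8 / 38 = 7997/95 ≈ 84.178947

84.1789


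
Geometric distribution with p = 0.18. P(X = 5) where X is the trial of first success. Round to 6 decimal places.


P = (1-p)^(k-1) * p
(1-p)^(k-1) = 0.82^4 ≈ 0.4521218
P = 0.4521218 * 0.18 ≈ 0.08138192

0.081382


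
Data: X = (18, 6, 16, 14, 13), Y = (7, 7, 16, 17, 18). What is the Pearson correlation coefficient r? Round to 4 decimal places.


r = sum((xi-xbar)(yi-ybar)) / sqrt(sum((xi-xbar)^2) * sum((yi-ybar)^2))
n = 5, xbar = 67/5 = 13.4, ybar = 65/5 = 13
Sxy = sum((xi-xbar)(yi-ybar)) = 25
Sxx = sum((xi-xbar)^2) = 83.2
Syy = sum((yi-ybar)^2) = 122
sqrt(Sxx*Syy) ≈ 100.749194
r = Sxy / sqrt(Sxx*Syy) = 25 / 100.749194 ≈ 0.248141

0.2481


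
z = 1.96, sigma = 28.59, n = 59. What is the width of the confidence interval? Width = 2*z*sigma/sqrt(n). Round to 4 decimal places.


width = 2*z*sigma/sqrt(n)
2*z*sigma = 2 * 1.96 * 28.59 = 112.0728
sqrt(59) ≈ 7.681146
width = 112.0728 / 7.681146 ≈ 14.590636

14.5906


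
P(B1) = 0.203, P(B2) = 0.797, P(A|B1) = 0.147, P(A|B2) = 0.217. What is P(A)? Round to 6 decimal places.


P(A) = P(A|B1)*P(B1) + P(A|B2)*P(B2)
P(A|B1)*P(B1) = 0.147 * 0.203 = 0.029841
P(A|B2)*P(B2) = 0.217 * 0.797 = 0.172949
P(A) = 0.029841 + 0.172949 = 0.20279

0.202790


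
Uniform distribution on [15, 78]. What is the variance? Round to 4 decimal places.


Var = (b-a)^2 / 12
(b-a)^2 = (78 - 15)^2 = 3969
Var = 3969/12 = 330.75

330.7500


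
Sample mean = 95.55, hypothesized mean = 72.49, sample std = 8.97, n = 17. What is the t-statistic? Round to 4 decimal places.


t = (xbar - mu0) / (s/sqrt(n))
xbar - mu0 = 95.55 - 72.49 = 23.06
sqrt(17) ≈ 4.12310563
s/sqrt(n) = 8.97 / 4.12310563 ≈ 2.17554456
t = 23.06 / 2.17554456 ≈ 10.599645

10.5996


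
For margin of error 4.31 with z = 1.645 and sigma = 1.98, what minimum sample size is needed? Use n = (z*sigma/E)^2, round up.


z*sigma/E = 1.645 * 1.98 / 4.31 ≈ 0.755708
(z*sigma/E)^2 ≈ 0.571094
round up: n = 1

1


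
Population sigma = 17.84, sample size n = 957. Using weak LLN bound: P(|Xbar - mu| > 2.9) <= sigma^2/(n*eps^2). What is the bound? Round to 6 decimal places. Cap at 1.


bound = min(1, sigma^2/(n*eps^2))
sigma^2 = 17.84^2 = 318.2656
n*eps^2 = 957 * 2.9^2 = 957 * 8.41 = 8048.37
sigma^2/(n*eps^2) = 318.2656 / 8048.37 ≈ 0.03954411

0.039544


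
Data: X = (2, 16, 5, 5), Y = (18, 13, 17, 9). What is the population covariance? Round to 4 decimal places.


Cov = (1/n)*sum((xi-xbar)(yi-ybar))
n = 4, xbar = 28/4 = 7, ybar = 57/4 = 14.25
sum((xi-xbar)(yi-ybar)) = -25
Cov = -25 / 4 = -6.25

-6.2500


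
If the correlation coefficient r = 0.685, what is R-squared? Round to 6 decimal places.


R^2 = r^2 = (0.685)^2 = 0.469225

0.469225


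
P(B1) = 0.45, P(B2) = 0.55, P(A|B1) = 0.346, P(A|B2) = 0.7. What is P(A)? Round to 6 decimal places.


P(A) = P(A|B1)*P(B1) + P(A|B2)*P(B2)
P(A|B1)*P(B1) = 0.346 * 0.45 = 0.1557
P(A|B2)*P(B2) = 0.7 * 0.55 = 0.385
P(A) = 0.1557 + 0.385 = 0.5407

0.540700


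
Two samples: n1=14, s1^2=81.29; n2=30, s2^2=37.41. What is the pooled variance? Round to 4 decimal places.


sp^2 = ((n1-1)*s1^2 + (n2-1)*s2^2)/(n1+n2-2)
(n1-1)*s1^2 = 13 * 81.29 = 1056.77
(n2-1)*s2^2 = 29 * 37.41 = 1084.89
numerator = 1056.77 + 1084.89 = 2141.66
n1+n2-2 = 42
sp^2 = 2141.66 / 42 = 107083/2100 ≈ 50.991905

50.9919


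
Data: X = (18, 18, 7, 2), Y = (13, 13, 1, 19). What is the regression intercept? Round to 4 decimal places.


a = ybar - b*xbar, where b = sum((xi-xbar)(yi-ybar)) / sum((xi-xbar)^2)
n = 4, xbar = 45/4 = 11.25, ybar = 46/4 = 11.5
Sxy = sum((xi-xbar)(yi-ybar)) = -4.5
Sxx = sum((xi-xbar)^2) = 194.75
b = Sxy / Sxx = -18/779 ≈ -0.023107
a = 11.5 - (-0.023107) * 11.25 = 9161/779 ≈ 11.759949

11.7599


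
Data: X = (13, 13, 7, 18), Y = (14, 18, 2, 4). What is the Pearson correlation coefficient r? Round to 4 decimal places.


r = sum((xi-xbar)(yi-ybar)) / sqrt(sum((xi-xbar)^2) * sum((yi-ybar)^2))
n = 4, xbar = 51/4 = 12.75, ybar = 38/4 = 9.5
Sxy = sum((xi-xbar)(yi-ybar)) = 17.5
Sxx = sum((xi-xbar)^2) = 60.75
Syy = sum((yi-ybar)^2) = 179
sqrt(Sxx*Syy) ≈ 104.279672
r = Sxy / sqrt(Sxx*Syy) = 17.5 / 104.279672 ≈ 0.167818

0.1678


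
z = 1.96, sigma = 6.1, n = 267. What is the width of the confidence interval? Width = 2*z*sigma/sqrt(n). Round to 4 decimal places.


width = 2*z*sigma/sqrt(n)
2*z*sigma = 2 * 1.96 * 6.1 = 23.912
sqrt(267) ≈ 16.340135
width = 23.912 / 16.340135 ≈ 1.463391

1.4634


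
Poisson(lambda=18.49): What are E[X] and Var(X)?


E[X] = Var(X) = lambda = 18.49

18.49, 18.49


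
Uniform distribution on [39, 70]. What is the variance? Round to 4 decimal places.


Var = (b-a)^2 / 12
(b-a)^2 = (70 - 39)^2 = 961
Var = 961/12 ≈ 80.083333

80.0833


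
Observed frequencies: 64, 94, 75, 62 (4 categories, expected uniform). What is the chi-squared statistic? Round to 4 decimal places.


chi2 = sum((O-E)^2/E), E = total/4
total = 295, E = 295/4 = 73.75
(64 - 73.75)^2 / 73.75 = 95.0625 / 73.75 = 1521/1180 ≈ 1.288983
(94 - 73.75)^2 / 73.75 = 410.0625 / 73.75 = 6561/1180 ≈ 5.560169
(75 - 73.75)^2 / 73.75 = 1.5625 / 73.75 = 5/236 ≈ 0.021186
(62 - 73.75)^2 / 73.75 = 138.0625 / 73.75 = 2209/1180 ≈ 1.872034
chi2 = 2579/295 ≈ 8.742373

8.7424


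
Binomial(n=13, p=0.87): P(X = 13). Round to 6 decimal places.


P = C(n,k) * p^k * (1-p)^(n-k)
C(13,13) = 1
p^k = 0.87^13 ≈ 0.1635876
(1-p)^(n-k) = 0.13^0 = 1
P = 1 * 0.1635876 * 1 ≈ 0.163588

0.163588


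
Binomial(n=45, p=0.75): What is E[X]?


E[X] = n*p = 45 * 0.75 = 33.75

33.75


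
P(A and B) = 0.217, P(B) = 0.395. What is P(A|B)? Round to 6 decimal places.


P(A|B) = P(A and B) / P(B) = 0.217 / 0.395 = 217/395 ≈ 0.54936709

0.549367


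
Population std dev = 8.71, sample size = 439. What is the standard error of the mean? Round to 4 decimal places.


SE = sigma / sqrt(n)
sqrt(439) ≈ 20.952327
SE = 8.71 / 20.952327 ≈ 0.415706

0.4157


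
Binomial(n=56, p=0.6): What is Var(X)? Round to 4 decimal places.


Var = n*p*(1-p) = 56 * 0.6 * 0.4 = 13.44

13.4400


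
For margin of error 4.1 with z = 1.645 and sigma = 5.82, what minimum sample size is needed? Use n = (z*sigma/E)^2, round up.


z*sigma/E = 1.645 * 5.82 / 4.1 ≈ 2.335098
(z*sigma/E)^2 ≈ 5.452681
round up: n = 6

6


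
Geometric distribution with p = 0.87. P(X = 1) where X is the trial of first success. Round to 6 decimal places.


P = (1-p)^(k-1) * p
(1-p)^(k-1) = 0.13^0 = 1
P = 1 * 0.87 = 0.87

0.870000


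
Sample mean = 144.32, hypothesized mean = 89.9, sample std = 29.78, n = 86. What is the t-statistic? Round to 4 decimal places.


t = (xbar - mu0) / (s/sqrt(n))
xbar - mu0 = 144.32 - 89.9 = 54.42
sqrt(86) ≈ 9.27361850
s/sqrt(n) = 29.78 / 9.27361850 ≈ 3.21125999
t = 54.42 / 3.21125999 ≈ 16.946619

16.9466


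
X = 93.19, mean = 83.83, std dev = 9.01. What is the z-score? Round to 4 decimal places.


z = (X - mu) / sigma
X - mu = 93.19 - 83.83 = 9.36
z = 9.36 / 9.01 = 936/901 ≈ 1.038846

1.0388


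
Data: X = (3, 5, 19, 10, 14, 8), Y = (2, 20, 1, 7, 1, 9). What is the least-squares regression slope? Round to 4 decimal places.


b = sum((xi-xbar)(yi-ybar)) / sum((xi-xbar)^2)
n = 6, xbar = 59/6 ≈ 9.833333, ybar = 40/6 = 20/3 ≈ 6.666667
Sxy = sum((xi-xbar)(yi-ybar)) = -337/3 ≈ -112.333333
Sxx = sum((xi-xbar)^2) = 1049/6 ≈ 174.833333
b = Sxy / Sxx = -674/1049 ≈ -0.642517

-0.6425


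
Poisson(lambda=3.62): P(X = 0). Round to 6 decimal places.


P = e^(-lam) * lam^k / k!
e^(-3.62) ≈ 0.02678268
lam^k = 3.62^0 = 1
k! = 0! = 1
P = 0.02678268 * 1 / 1 ≈ 0.026783

0.026783


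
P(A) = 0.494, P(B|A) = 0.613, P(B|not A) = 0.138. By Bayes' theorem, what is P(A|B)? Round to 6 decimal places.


P(A|B) = P(B|A)*P(A) / P(B), P(B) = P(B|A)*P(A) + P(B|not A)*P(not A)
P(B|A)*P(A) = 0.613 * 0.494 = 0.302822
P(B|not A)*P(not A) = 0.138 * 0.506 = 0.069828
P(B) = 0.302822 + 0.069828 = 0.37265
P(A|B) = 0.302822 / 0.37265 ≈ 0.81261774

0.812618


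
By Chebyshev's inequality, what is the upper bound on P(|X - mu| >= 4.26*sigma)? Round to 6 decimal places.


P <= 1/k^2
k^2 = 4.26^2 = 18.1476
1/k^2 = 1 / 18.1476 ≈ 0.05510371

0.055104


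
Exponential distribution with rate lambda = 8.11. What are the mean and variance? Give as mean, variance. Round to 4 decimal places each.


mean = 1/lam, var = 1/lam^2
mean = 1 / 8.11 = 100/811 ≈ 0.123305
lam^2 = 8.11^2 = 65.7721
var = 1 / 65.7721 ≈ 0.015204

0.1233, 0.0152


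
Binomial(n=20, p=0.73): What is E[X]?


E[X] = n*p = 20 * 0.73 = 14.6

14.6


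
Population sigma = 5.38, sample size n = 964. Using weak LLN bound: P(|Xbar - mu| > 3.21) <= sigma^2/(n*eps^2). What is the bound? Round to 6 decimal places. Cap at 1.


bound = min(1, sigma^2/(n*eps^2))
sigma^2 = 5.38^2 = 28.9444
n*eps^2 = 964 * 3.21^2 = 964 * 10.3041 = 9933.1524
sigma^2/(n*eps^2) = 28.9444 / 9933.1524 ≈ 0.00291392

0.002914


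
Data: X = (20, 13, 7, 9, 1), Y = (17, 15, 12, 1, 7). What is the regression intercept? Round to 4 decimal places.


a = ybar - b*xbar, where b = sum((xi-xbar)(yi-ybar)) / sum((xi-xbar)^2)
n = 5, xbar = 50/5 = 10, ybar = 52/5 = 10.4
Sxy = sum((xi-xbar)(yi-ybar)) = 115
Sxx = sum((xi-xbar)^2) = 200
b = Sxy / Sxx = 0.575
a = 10.4 - 0.575 * 10 = 4.65

4.6500


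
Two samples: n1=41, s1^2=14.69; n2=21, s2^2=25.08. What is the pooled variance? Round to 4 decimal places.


sp^2 = ((n1-1)*s1^2 + (n2-1)*s2^2)/(n1+n2-2)
(n1-1)*s1^2 = 40 * 14.69 = 587.6
(n2-1)*s2^2 = 20 * 25.08 = 501.6
numerator = 587.6 + 501.6 = 1089.2
n1+n2-2 = 60
sp^2 = 1089.2 / 60 = 2723/150 ≈ 18.153333

18.1533


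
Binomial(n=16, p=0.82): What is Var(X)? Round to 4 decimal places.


Var = n*p*(1-p) = 16 * 0.82 * 0.18 = 2.3616

2.3616


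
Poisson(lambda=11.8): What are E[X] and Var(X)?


E[X] = Var(X) = lambda = 11.8

11.8, 11.8


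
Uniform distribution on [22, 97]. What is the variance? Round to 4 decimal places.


Var = (b-a)^2 / 12
(b-a)^2 = (97 - 22)^2 = 5625
Var = 5625/12 = 468.75

468.7500


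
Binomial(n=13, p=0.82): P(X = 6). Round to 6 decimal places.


P = C(n,k) * p^k * (1-p)^(n-k)
C(13,6) = 1716
p^k = 0.82^6 ≈ 0.3040067
(1-p)^(n-k) = 0.18^7 ≈ 0.000006122200
P = 1716 * 0.3040067 * 0.000006122200 ≈ 0.003194

0.003194


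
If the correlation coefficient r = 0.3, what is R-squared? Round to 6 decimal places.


R^2 = r^2 = (0.3)^2 = 0.09

0.090000


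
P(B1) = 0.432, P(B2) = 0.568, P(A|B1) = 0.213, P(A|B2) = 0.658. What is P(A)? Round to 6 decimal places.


P(A) = P(A|B1)*P(B1) + P(A|B2)*P(B2)
P(A|B1)*P(B1) = 0.213 * 0.432 = 0.092016
P(A|B2)*P(B2) = 0.658 * 0.568 = 0.373744
P(A) = 0.092016 + 0.373744 = 0.46576

0.465760


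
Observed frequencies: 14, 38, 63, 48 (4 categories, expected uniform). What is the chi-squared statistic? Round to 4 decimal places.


chi2 = sum((O-E)^2/E), E = total/4
total = 163, E = 163/4 = 40.75
(14 - 40.75)^2 / 40.75 = 715.5625 / 40.75 = 11449/652 ≈ 17.559816
(38 - 40.75)^2 / 40.75 = 7.5625 / 40.75 = 121/652 ≈ 0.185583
(63 - 40.75)^2 / 40.75 = 495.0625 / 40.75 = 7921/652 ≈ 12.148773
(48 - 40.75)^2 / 40.75 = 52.5625 / 40.75 = 841/652 ≈ 1.289877
chi2 = 5083/163 ≈ 31.184049

31.1840


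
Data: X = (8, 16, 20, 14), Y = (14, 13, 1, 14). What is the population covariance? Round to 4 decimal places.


Cov = (1/n)*sum((xi-xbar)(yi-ybar))
n = 4, xbar = 58/4 = 14.5, ybar = 42/4 = 10.5
sum((xi-xbar)(yi-ybar)) = -73
Cov = -73 / 4 = -18.25

-18.2500


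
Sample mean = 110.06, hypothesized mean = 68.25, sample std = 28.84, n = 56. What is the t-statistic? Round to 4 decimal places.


t = (xbar - mu0) / (s/sqrt(n))
xbar - mu0 = 110.06 - 68.25 = 41.81
sqrt(56) ≈ 7.48331477
s/sqrt(n) = 28.84 / 7.48331477 ≈ 3.85390711
t = 41.81 / 3.85390711 ≈ 10.848731

10.8487


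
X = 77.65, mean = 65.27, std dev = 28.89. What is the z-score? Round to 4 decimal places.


z = (X - mu) / sigma
X - mu = 77.65 - 65.27 = 12.38
z = 12.38 / 28.89 = 1238/2889 ≈ 0.428522

0.4285


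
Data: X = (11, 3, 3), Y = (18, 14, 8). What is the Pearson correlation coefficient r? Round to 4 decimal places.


r = sum((xi-xbar)(yi-ybar)) / sqrt(sum((xi-xbar)^2) * sum((yi-ybar)^2))
n = 3, xbar = 17/3 ≈ 5.666667, ybar = 40/3 ≈ 13.333333
Sxy = sum((xi-xbar)(yi-ybar)) = 112/3 ≈ 37.333333
Sxx = sum((xi-xbar)^2) = 128/3 ≈ 42.666667
Syy = sum((yi-ybar)^2) = 152/3 ≈ 50.666667
sqrt(Sxx*Syy) ≈ 46.494922
r = Sxy / sqrt(Sxx*Syy) = 37.333333 / 46.494922 ≈ 0.802955

0.8030


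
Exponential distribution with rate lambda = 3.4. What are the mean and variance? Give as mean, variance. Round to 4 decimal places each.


mean = 1/lam, var = 1/lam^2
mean = 1 / 3.4 = 5/17 ≈ 0.294118
lam^2 = 3.4^2 = 11.56
var = 1 / 11.56 = 25/289 ≈ 0.086505

0.2941, 0.0865


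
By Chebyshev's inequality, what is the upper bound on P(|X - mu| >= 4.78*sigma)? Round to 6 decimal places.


P <= 1/k^2
k^2 = 4.78^2 = 22.8484
1/k^2 = 1 / 22.8484 ≈ 0.04376674

0.043767


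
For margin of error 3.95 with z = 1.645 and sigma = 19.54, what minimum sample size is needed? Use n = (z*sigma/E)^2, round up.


z*sigma/E = 1.645 * 19.54 / 3.95 ≈ 8.137544
(z*sigma/E)^2 ≈ 66.219627
round up: n = 67

67


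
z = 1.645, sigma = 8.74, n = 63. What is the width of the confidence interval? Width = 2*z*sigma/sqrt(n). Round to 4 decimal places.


width = 2*z*sigma/sqrt(n)
2*z*sigma = 2 * 1.645 * 8.74 = 28.7546
sqrt(63) ≈ 7.937254
width = 28.7546 / 7.937254 ≈ 3.622739

3.6227


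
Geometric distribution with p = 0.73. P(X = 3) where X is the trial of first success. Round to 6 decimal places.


P = (1-p)^(k-1) * p
(1-p)^(k-1) = 0.27^2 = 0.0729
P = 0.0729 * 0.73 = 0.053217

0.053217


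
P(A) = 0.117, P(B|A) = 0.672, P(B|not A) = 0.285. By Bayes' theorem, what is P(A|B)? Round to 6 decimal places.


P(A|B) = P(B|A)*P(A) / P(B), P(B) = P(B|A)*P(A) + P(B|not A)*P(not A)
P(B|A)*P(A) = 0.672 * 0.117 = 0.078624
P(B|not A)*P(not A) = 0.285 * 0.883 = 0.251655
P(B) = 0.078624 + 0.251655 = 0.330279
P(A|B) = 0.078624 / 0.330279 ≈ 0.23805328

0.238053


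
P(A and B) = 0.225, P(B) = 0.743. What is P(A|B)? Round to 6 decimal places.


P(A|B) = P(A and B) / P(B) = 0.225 / 0.743 = 225/743 ≈ 0.30282638

0.302826


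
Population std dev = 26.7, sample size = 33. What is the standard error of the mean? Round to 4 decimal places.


SE = sigma / sqrt(n)
sqrt(33) ≈ 5.744563
SE = 26.7 / 5.744563 ≈ 4.647873

4.6479


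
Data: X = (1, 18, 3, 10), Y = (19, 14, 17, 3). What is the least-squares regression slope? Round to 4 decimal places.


b = sum((xi-xbar)(yi-ybar)) / sum((xi-xbar)^2)
n = 4, xbar = 32/4 = 8, ybar = 53/4 = 13.25
Sxy = sum((xi-xbar)(yi-ybar)) = -72
Sxx = sum((xi-xbar)^2) = 178
b = Sxy / Sxx = -36/89 ≈ -0.404494

-0.4045


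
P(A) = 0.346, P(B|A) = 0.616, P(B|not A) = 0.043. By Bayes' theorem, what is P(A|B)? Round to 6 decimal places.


P(A|B) = P(B|A)*P(A) / P(B), P(B) = P(B|A)*P(A) + P(B|not A)*P(not A)
P(B|A)*P(A) = 0.616 * 0.346 = 0.213136
P(B|not A)*P(not A) = 0.043 * 0.654 = 0.028122
P(B) = 0.213136 + 0.028122 = 0.241258
P(A|B) = 0.213136 / 0.241258 ≈ 0.88343599

0.883436


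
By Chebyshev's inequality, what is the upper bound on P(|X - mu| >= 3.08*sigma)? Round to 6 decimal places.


P <= 1/k^2
k^2 = 3.08^2 = 9.4864
1/k^2 = 1 / 9.4864 = 625/5929 ≈ 0.10541407

0.105414


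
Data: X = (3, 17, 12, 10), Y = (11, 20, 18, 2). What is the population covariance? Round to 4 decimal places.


Cov = (1/n)*sum((xi-xbar)(yi-ybar))
n = 4, xbar = 42/4 = 10.5, ybar = 51/4 = 12.75
sum((xi-xbar)(yi-ybar)) = 73.5
Cov = 73.5 / 4 = 18.375

18.3750


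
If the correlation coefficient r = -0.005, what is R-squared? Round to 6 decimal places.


R^2 = r^2 = (-0.005)^2 = 0.000025

0.000025


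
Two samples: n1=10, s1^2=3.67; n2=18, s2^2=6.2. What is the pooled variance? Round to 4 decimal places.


sp^2 = ((n1-1)*s1^2 + (n2-1)*s2^2)/(n1+n2-2)
(n1-1)*s1^2 = 9 * 3.67 = 33.03
(n2-1)*s2^2 = 17 * 6.2 = 105.4
numerator = 33.03 + 105.4 = 138.43
n1+n2-2 = 26
sp^2 = 138.43 / 26 = 13843/2600 ≈ 5.324231

5.3242


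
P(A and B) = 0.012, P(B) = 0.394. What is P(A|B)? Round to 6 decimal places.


P(A|B) = P(A and B) / P(B) = 0.012 / 0.394 = 6/197 ≈ 0.03045685

0.030457


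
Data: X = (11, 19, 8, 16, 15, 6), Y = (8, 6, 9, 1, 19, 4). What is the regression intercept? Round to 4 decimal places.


a = ybar - b*xbar, where b = sum((xi-xbar)(yi-ybar)) / sum((xi-xbar)^2)
n = 6, xbar = 75/6 = 12.5, ybar = 47/6 ≈ 7.833333
Sxy = sum((xi-xbar)(yi-ybar)) = 11.5
Sxx = sum((xi-xbar)^2) = 125.5
b = Sxy / Sxx = 23/251 ≈ 0.091633
a = 7.833333 - 0.091633 * 12.5 = 5036/753 ≈ 6.687915

6.6879


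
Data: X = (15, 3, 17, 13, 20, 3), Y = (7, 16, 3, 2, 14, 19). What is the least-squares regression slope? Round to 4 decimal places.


b = sum((xi-xbar)(yi-ybar)) / sum((xi-xbar)^2)
n = 6, xbar = 71/6 ≈ 11.833333, ybar = 61/6 ≈ 10.166667
Sxy = sum((xi-xbar)(yi-ybar)) = -929/6 ≈ -154.833333
Sxx = sum((xi-xbar)^2) = 1565/6 ≈ 260.833333
b = Sxy / Sxx = -929/1565 ≈ -0.593610

-0.5936


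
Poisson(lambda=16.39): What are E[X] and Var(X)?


E[X] = Var(X) = lambda = 16.39

16.39, 16.39


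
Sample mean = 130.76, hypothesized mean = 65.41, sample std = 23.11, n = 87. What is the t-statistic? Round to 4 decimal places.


t = (xbar - mu0) / (s/sqrt(n))
xbar - mu0 = 130.76 - 65.41 = 65.35
sqrt(87) ≈ 9.32737905
s/sqrt(n) = 23.11 / 9.32737905 ≈ 2.47765207
t = 65.35 / 2.47765207 ≈ 26.375778

26.3758


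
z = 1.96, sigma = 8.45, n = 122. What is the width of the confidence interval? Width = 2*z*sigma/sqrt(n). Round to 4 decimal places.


width = 2*z*sigma/sqrt(n)
2*z*sigma = 2 * 1.96 * 8.45 = 33.124
sqrt(122) ≈ 11.045361
width = 33.124 / 11.045361 ≈ 2.998906

2.9989


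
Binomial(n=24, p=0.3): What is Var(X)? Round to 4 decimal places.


Var = n*p*(1-p) = 24 * 0.3 * 0.7 = 5.04

5.0400


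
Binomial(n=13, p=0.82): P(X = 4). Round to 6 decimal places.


P = C(n,k) * p^k * (1-p)^(n-k)
C(13,4) = 715
p^k = 0.82^4 ≈ 0.4521218
(1-p)^(n-k) = 0.18^9 ≈ 0.0000001983593
P = 715 * 0.4521218 * 0.0000001983593 ≈ 0.000064

0.000064


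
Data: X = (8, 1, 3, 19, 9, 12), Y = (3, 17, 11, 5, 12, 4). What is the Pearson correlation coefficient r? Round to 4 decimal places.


r = sum((xi-xbar)(yi-ybar)) / sqrt(sum((xi-xbar)^2) * sum((yi-ybar)^2))
n = 6, xbar = 52/6 = 26/3 ≈ 8.666667, ybar = 52/6 = 26/3 ≈ 8.666667
Sxy = sum((xi-xbar)(yi-ybar)) = -377/3 ≈ -125.666667
Sxx = sum((xi-xbar)^2) = 628/3 ≈ 209.333333
Syy = sum((yi-ybar)^2) = 460/3 ≈ 153.333333
sqrt(Sxx*Syy) ≈ 179.158527
r = Sxy / sqrt(Sxx*Syy) = -125.666667 / 179.158527 ≈ -0.701427

-0.7014


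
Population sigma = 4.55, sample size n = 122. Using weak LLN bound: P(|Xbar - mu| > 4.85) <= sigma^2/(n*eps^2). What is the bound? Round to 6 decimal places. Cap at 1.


bound = min(1, sigma^2/(n*eps^2))
sigma^2 = 4.55^2 = 20.7025
n*eps^2 = 122 * 4.85^2 = 122 * 23.5225 = 2869.745
sigma^2/(n*eps^2) = 20.7025 / 2869.745 ≈ 0.00721406

0.007214


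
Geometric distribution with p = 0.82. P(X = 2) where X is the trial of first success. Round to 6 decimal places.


P = (1-p)^(k-1) * p
(1-p)^(k-1) = 0.18^1 = 0.18
P = 0.18 * 0.82 = 0.1476

0.147600


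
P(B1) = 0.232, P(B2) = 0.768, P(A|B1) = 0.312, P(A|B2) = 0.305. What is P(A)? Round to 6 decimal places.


P(A) = P(A|B1)*P(B1) + P(A|B2)*P(B2)
P(A|B1)*P(B1) = 0.312 * 0.232 = 0.072384
P(A|B2)*P(B2) = 0.305 * 0.768 = 0.23424
P(A) = 0.072384 + 0.23424 = 0.306624

0.306624


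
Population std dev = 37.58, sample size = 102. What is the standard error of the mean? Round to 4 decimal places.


SE = sigma / sqrt(n)
sqrt(102) ≈ 10.099505
SE = 37.58 / 10.099505 ≈ 3.720974

3.7210


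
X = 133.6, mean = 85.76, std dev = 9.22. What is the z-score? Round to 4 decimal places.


z = (X - mu) / sigma
X - mu = 133.6 - 85.76 = 47.84
z = 47.84 / 9.22 = 2392/461 ≈ 5.188720

5.1887


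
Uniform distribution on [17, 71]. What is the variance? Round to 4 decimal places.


Var = (b-a)^2 / 12
(b-a)^2 = (71 - 17)^2 = 2916
Var = 2916/12 = 243

243.0000


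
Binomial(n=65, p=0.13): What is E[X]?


E[X] = n*p = 65 * 0.13 = 8.45

8.45


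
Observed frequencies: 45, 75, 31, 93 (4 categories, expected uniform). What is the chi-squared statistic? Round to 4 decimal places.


chi2 = sum((O-E)^2/E), E = total/4
total = 244, E = 244/4 = 61
(45 - 61)^2 / 61 = 256 / 61 = 256/61 ≈ 4.196721
(75 - 61)^2 / 61 = 196 / 61 = 196/61 ≈ 3.213115
(31 - 61)^2 / 61 = 900 / 61 = 900/61 ≈ 14.754098
(93 - 61)^2 / 61 = 1024 / 61 = 1024/61 ≈ 16.786885
chi2 = 2376/61 ≈ 38.950820

38.9508


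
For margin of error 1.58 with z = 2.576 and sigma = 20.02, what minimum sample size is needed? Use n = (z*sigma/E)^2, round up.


z*sigma/E = 2.576 * 20.02 / 1.58 = 322322/9875 ≈ 32.640203
(z*sigma/E)^2 ≈ 1065.382821
round up: n = 1066

1066


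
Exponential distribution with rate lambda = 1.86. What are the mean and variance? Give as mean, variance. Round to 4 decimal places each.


mean = 1/lam, var = 1/lam^2
mean = 1 / 1.86 = 50/93 ≈ 0.537634
lam^2 = 1.86^2 = 3.4596
var = 1 / 3.4596 = 2500/8649 ≈ 0.289051

0.5376, 0.2891


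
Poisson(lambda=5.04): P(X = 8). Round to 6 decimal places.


P = e^(-lam) * lam^k / k!
e^(-5.04) ≈ 0.006473748
lam^k = 5.04^8 ≈ 416336.312720
k! = 8! = 40320
P = 0.006473748 * 416336.312720 / 40320 ≈ 0.066847

0.066847


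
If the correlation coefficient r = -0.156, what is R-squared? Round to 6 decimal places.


R^2 = r^2 = (-0.156)^2 = 0.024336

0.024336


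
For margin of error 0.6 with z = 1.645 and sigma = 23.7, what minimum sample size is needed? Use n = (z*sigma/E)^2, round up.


z*sigma/E = 1.645 * 23.7 / 0.6 = 64.9775
(z*sigma/E)^2 ≈ 4222.075506
round up: n = 4223

4223


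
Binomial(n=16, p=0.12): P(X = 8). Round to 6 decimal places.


P = C(n,k) * p^k * (1-p)^(n-k)
C(16,8) = 12870
p^k = 0.12^8 ≈ 0.00000004299817
(1-p)^(n-k) = 0.88^8 ≈ 0.3596345
P = 12870 * 0.00000004299817 * 0.3596345 ≈ 0.000199

0.000199


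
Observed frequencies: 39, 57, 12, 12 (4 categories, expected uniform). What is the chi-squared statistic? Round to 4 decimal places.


chi2 = sum((O-E)^2/E), E = total/4
total = 120, E = 120/4 = 30
(39 - 30)^2 / 30 = 81 / 30 = 2.7
(57 - 30)^2 / 30 = 729 / 30 = 24.3
(12 - 30)^2 / 30 = 324 / 30 = 10.8
(12 - 30)^2 / 30 = 324 / 30 = 10.8
chi2 = 48.6

48.6000


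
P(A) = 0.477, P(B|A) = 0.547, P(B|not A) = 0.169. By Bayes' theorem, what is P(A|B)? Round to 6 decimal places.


P(A|B) = P(B|A)*P(A) / P(B), P(B) = P(B|A)*P(A) + P(B|not A)*P(not A)
P(B|A)*P(A) = 0.547 * 0.477 = 0.260919
P(B|not A)*P(not A) = 0.169 * 0.523 = 0.088387
P(B) = 0.260919 + 0.088387 = 0.349306
P(A|B) = 0.260919 / 0.349306 ≈ 0.74696398

0.746964


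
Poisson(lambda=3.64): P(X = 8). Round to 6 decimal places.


P = e^(-lam) * lam^k / k!
e^(-3.64) ≈ 0.02625234
lam^k = 3.64^8 ≈ 30818.469650
k! = 8! = 40320
P = 0.02625234 * 30818.469650 / 40320 ≈ 0.020066

0.020066


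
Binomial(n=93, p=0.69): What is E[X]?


E[X] = n*p = 93 * 0.69 = 64.17

64.17


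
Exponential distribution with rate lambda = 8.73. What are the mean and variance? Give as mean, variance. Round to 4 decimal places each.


mean = 1/lam, var = 1/lam^2
mean = 1 / 8.73 = 100/873 ≈ 0.114548
lam^2 = 8.73^2 = 76.2129
var = 1 / 76.2129 ≈ 0.013121

0.1145, 0.0131


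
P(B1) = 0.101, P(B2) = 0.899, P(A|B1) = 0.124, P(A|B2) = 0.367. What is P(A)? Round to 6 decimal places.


P(A) = P(A|B1)*P(B1) + P(A|B2)*P(B2)
P(A|B1)*P(B1) = 0.124 * 0.101 = 0.012524
P(A|B2)*P(B2) = 0.367 * 0.899 = 0.329933
P(A) = 0.012524 + 0.329933 = 0.342457

0.342457


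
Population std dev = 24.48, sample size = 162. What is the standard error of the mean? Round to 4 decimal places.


SE = sigma / sqrt(n)
sqrt(162) ≈ 12.727922
SE = 24.48 / 12.727922 ≈ 1.923330

1.9233


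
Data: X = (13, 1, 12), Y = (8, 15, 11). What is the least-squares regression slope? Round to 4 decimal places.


b = sum((xi-xbar)(yi-ybar)) / sum((xi-xbar)^2)
n = 3, xbar = 26/3 ≈ 8.666667, ybar = 34/3 ≈ 11.333333
Sxy = sum((xi-xbar)(yi-ybar)) = -131/3 ≈ -43.666667
Sxx = sum((xi-xbar)^2) = 266/3 ≈ 88.666667
b = Sxy / Sxx = -131/266 ≈ -0.492481

-0.4925


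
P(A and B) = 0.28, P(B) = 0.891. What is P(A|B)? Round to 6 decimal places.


P(A|B) = P(A and B) / P(B) = 0.28 / 0.891 = 280/891 ≈ 0.31425365

0.314254


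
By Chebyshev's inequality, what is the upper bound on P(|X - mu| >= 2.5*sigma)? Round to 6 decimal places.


P <= 1/k^2
k^2 = 2.5^2 = 6.25
1/k^2 = 1 / 6.25 = 0.16

0.160000


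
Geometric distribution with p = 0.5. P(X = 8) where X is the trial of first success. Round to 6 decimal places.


P = (1-p)^(k-1) * p
(1-p)^(k-1) = 0.5^7 = 0.0078125
P = 0.0078125 * 0.5 = 0.00390625

0.003906


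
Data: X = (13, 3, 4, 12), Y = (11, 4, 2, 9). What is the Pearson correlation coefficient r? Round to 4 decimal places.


r = sum((xi-xbar)(yi-ybar)) / sqrt(sum((xi-xbar)^2) * sum((yi-ybar)^2))
n = 4, xbar = 32/4 = 8, ybar = 26/4 = 6.5
Sxy = sum((xi-xbar)(yi-ybar)) = 63
Sxx = sum((xi-xbar)^2) = 82
Syy = sum((yi-ybar)^2) = 53
sqrt(Sxx*Syy) ≈ 65.924199
r = Sxy / sqrt(Sxx*Syy) = 63 / 65.924199 ≈ 0.955643

0.9556


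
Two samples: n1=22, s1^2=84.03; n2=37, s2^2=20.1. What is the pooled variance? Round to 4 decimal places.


sp^2 = ((n1-1)*s1^2 + (n2-1)*s2^2)/(n1+n2-2)
(n1-1)*s1^2 = 21 * 84.03 = 1764.63
(n2-1)*s2^2 = 36 * 20.1 = 723.6
numerator = 1764.63 + 723.6 = 2488.23
n1+n2-2 = 57
sp^2 = 2488.23 / 57 = 82941/1900 ≈ 43.653158

43.6532


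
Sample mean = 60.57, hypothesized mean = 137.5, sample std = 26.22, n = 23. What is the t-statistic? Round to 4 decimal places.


t = (xbar - mu0) / (s/sqrt(n))
xbar - mu0 = 60.57 - 137.5 = -76.93
sqrt(23) ≈ 4.79583152
s/sqrt(n) = 26.22 / 4.79583152 ≈ 5.46724794
t = -76.93 / 5.46724794 ≈ -14.071065

-14.0711
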